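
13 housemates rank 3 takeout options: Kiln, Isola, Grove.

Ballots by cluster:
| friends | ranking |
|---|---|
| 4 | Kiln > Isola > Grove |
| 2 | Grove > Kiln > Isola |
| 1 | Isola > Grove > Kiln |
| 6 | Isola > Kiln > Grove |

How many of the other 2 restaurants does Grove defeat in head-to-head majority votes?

Grove against each rival (13 friends):
Grove vs Kiln: 3 to 10, Kiln.
Grove vs Isola: Grove is ranked higher on 2 ballots, Isola on 11. Isola wins 11–2.
Grove beats no one; loses to Kiln, Isola — 0 pairwise wins.

0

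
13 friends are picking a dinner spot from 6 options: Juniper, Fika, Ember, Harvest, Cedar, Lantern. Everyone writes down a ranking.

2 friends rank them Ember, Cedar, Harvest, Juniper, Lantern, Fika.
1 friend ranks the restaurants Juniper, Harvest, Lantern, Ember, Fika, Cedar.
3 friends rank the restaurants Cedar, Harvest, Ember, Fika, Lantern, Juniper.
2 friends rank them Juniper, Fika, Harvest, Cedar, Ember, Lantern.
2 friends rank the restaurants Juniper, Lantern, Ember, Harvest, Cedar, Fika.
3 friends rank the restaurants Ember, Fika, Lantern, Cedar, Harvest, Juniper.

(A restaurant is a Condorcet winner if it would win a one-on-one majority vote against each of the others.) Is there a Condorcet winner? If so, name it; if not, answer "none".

Check each pair by majority over 13 ballots:
Juniper vs Fika: Juniper preferred on 2+1+2+2 = 7 ballots; Juniper wins 7–6.
Juniper vs Ember: 1+2+2 = 5 for Juniper, 8 for Ember — Ember by 8–5.
Juniper vs Harvest: 5 to 8, Harvest.
Juniper vs Cedar: 5 to 8, Cedar.
Juniper vs Lantern: Juniper preferred on 2+1+2+2 = 7 ballots; Juniper wins 7–6.
Fika vs Ember: Fika preferred on 2 ballots; Ember wins 11–2.
Fika vs Harvest: 2+3 = 5 for Fika, 8 for Harvest — Harvest by 8–5.
Fika vs Cedar: Fika is ranked higher on 1+2+3 = 6 ballots, Cedar on 7. Cedar wins 7–6.
Fika vs Lantern: 3+2+3 = 8 for Fika, 5 for Lantern — Fika by 8–5.
Ember vs Harvest: Ember preferred on 2+2+3 = 7 ballots; Ember wins 7–6.
Ember vs Cedar: 8 to 5, Ember.
Ember vs Lantern: Ember preferred on 2+3+2+3 = 10 ballots; Ember wins 10–3.
Harvest vs Cedar: Harvest preferred on 1+2+2 = 5 ballots; Cedar wins 8–5.
Harvest vs Lantern: Harvest preferred on 2+1+3+2 = 8 ballots; Harvest wins 8–5.
Cedar vs Lantern: 2+3+2 = 7 for Cedar, 6 for Lantern — Cedar by 7–6.
Ember beats each of Juniper, Fika, Harvest, Cedar, Lantern — Ember is the Condorcet winner.

Ember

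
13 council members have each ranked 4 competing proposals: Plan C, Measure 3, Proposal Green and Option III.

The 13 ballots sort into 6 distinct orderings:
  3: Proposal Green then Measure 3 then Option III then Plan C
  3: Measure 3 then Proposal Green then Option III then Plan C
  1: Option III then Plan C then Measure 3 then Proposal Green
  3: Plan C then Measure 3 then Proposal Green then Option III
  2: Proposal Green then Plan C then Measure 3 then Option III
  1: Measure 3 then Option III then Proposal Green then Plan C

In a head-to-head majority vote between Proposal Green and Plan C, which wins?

Ballots ranking Proposal Green above Plan C: 3 + 3 + 2 + 1 = 9.
Ballots ranking Plan C above Proposal Green: 13 − 9 = 4.
Proposal Green wins the head-to-head 9–4.

Proposal Green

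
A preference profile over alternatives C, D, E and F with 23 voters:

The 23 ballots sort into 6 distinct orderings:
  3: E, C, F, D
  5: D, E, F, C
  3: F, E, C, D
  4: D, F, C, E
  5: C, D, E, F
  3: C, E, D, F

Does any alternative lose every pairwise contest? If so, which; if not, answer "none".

Pairwise majorities:
C vs D: 14 to 9, C.
C vs E: C, 12–11.
C vs F: F wins 12–11.
D vs E: D wins 14–9.
D vs F: D wins 17–6.
E vs F: E preferred on 3+5+5+3 = 16 ballots; E wins 16–7.
Each alternative has at least one pairwise win (C beats D; D beats E; E beats F; F beats C) — no Condorcet loser.

none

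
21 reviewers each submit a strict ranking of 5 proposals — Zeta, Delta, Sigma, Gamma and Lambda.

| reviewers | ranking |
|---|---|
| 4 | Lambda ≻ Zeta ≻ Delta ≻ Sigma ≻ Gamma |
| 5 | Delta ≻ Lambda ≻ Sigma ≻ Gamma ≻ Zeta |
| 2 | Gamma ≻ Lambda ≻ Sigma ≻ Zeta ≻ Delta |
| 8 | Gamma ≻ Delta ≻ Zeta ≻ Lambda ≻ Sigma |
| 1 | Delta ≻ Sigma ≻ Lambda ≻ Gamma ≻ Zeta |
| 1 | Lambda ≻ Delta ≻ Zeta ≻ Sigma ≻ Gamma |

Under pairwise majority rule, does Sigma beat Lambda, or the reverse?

Lambda

Ballots ranking Sigma above Lambda: 1.
Ballots ranking Lambda above Sigma: 21 − 1 = 20.
Lambda wins the head-to-head 20–1.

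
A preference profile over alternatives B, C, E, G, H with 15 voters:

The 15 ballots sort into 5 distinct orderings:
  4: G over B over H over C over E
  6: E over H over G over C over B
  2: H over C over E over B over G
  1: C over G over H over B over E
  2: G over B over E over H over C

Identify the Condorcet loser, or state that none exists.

B

Pairwise majorities:
B vs C: C, 9–6.
B vs E: 4+1+2 = 7 for B, 8 for E — E by 8–7.
B vs G: G, 13–2.
B vs H: 4+2 = 6 for B, 9 for H — H by 9–6.
C vs E: 4+2+1 = 7 for C, 8 for E — E by 8–7.
C vs G: G wins 12–3.
C–H: H 14–1.
E vs G: 8 to 7, E.
E–H: E 8–7.
G–H: H 8–7.
B loses to every other alternative — it is the Condorcet loser.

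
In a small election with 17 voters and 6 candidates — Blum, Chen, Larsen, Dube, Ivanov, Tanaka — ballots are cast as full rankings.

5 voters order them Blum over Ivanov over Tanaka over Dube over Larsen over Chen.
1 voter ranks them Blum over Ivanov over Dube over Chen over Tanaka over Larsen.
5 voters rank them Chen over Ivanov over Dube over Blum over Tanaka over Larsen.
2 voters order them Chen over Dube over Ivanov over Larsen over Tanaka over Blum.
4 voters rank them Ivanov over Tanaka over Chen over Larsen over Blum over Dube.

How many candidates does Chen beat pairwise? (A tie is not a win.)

3

Chen against each rival (17 voters):
Chen vs Blum: Chen is ranked higher on 5+2+4 = 11 ballots, Blum on 6. Chen wins 11–6.
Chen vs Larsen: 12 to 5, Chen.
Chen vs Dube: 11 to 6, Chen.
Chen vs Ivanov: Chen is ranked higher on 5+2 = 7 ballots, Ivanov on 10. Ivanov wins 10–7.
Chen vs Tanaka: Tanaka, 9–8.
Chen beats Blum, Larsen, Dube; loses to Ivanov, Tanaka — 3 pairwise wins.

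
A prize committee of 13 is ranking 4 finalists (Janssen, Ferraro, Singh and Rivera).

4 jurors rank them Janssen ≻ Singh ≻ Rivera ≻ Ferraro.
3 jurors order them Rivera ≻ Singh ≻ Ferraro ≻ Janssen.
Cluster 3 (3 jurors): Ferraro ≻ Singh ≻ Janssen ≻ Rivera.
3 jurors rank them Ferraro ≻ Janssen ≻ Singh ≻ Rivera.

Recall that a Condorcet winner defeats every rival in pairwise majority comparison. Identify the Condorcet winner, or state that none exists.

none

Pairwise majorities:
Janssen vs Ferraro: 4 for Janssen, 9 for Ferraro — Ferraro by 9–4.
Janssen vs Singh: 4+3 = 7 for Janssen, 6 for Singh — Janssen by 7–6.
Janssen vs Rivera: 4+3+3 = 10 for Janssen, 3 for Rivera — Janssen by 10–3.
Ferraro vs Singh: Ferraro is ranked higher on 3+3 = 6 ballots, Singh on 7. Singh wins 7–6.
Ferraro vs Rivera: 3+3 = 6 for Ferraro, 7 for Rivera — Rivera by 7–6.
Singh vs Rivera: 10 to 3, Singh.
Every nominee loses at least once (Janssen loses to Ferraro; Ferraro loses to Singh; Singh loses to Janssen; Rivera loses to Janssen). The majority relation contains the cycle Janssen → Singh → Ferraro → Janssen, so there is no Condorcet winner.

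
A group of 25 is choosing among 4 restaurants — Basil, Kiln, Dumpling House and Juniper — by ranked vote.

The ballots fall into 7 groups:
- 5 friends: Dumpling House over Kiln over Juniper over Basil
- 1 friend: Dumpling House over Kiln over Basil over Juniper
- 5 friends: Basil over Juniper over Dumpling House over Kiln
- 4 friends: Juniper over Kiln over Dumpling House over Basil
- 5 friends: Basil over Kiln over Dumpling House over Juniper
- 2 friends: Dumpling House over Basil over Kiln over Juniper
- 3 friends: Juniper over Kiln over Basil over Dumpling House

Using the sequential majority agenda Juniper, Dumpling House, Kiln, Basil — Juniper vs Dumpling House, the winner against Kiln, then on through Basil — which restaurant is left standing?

Basil

Round 1: Juniper vs Dumpling House — 12–13, Dumpling House advances.
Round 2: Dumpling House vs Kiln — 13–12, Dumpling House advances.
Round 3: Dumpling House vs Basil — 12–13, Basil advances.
The agenda winner is Basil.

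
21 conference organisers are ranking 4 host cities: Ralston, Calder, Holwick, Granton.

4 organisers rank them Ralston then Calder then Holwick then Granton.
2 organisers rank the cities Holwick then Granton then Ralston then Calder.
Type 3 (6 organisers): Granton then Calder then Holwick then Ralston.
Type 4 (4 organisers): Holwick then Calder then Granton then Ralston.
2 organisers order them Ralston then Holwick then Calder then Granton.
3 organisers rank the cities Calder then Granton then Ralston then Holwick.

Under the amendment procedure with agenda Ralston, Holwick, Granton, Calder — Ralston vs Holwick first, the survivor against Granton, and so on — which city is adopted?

Round 1: Ralston vs Holwick — 9–12, Holwick advances.
Round 2: Holwick vs Granton — 12–9, Holwick advances.
Round 3: Holwick vs Calder — 8–13, Calder advances.
Calder survives the agenda.

Calder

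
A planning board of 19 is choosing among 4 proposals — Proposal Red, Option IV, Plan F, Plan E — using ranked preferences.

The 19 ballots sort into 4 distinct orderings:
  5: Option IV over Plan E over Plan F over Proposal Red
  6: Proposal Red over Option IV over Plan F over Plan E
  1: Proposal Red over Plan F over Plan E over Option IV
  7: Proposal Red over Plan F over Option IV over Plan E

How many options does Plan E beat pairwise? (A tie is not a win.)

Plan E against each rival (19 council members):
Plan E vs Proposal Red: Proposal Red, 14–5.
Plan E vs Option IV: 1 for Plan E, 18 for Option IV — Option IV by 18–1.
Plan E vs Plan F: Plan E preferred on 5 ballots; Plan F wins 14–5.
Plan E beats no one; loses to Proposal Red, Option IV, Plan F — 0 pairwise wins.

0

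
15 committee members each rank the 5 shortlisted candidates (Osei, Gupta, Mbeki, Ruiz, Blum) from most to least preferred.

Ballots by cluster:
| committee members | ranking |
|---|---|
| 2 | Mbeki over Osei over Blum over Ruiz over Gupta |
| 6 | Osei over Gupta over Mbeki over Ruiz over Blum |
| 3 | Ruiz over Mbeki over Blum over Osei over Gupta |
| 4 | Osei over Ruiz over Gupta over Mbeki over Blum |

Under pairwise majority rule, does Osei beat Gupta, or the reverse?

Ballots ranking Osei above Gupta: 2 + 6 + 3 + 4 = 15.
Ballots ranking Gupta above Osei: 15 − 15 = 0.
Osei wins the head-to-head 15–0.

Osei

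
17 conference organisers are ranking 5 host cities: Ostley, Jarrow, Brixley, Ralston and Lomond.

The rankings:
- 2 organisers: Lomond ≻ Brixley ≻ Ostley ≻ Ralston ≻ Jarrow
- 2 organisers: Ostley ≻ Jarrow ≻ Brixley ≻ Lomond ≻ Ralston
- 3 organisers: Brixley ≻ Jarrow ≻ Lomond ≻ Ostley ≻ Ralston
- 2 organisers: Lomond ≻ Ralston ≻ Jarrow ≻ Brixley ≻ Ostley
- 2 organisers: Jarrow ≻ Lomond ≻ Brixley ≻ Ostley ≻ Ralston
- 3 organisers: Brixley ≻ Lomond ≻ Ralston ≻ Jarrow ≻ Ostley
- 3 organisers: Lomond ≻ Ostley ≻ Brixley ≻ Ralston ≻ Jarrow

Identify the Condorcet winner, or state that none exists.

Pairwise majorities:
Ostley vs Jarrow: 2+2+3 = 7 for Ostley, 10 for Jarrow — Jarrow by 10–7.
Ostley vs Brixley: Ostley preferred on 2+3 = 5 ballots; Brixley wins 12–5.
Ostley vs Ralston: 12 to 5, Ostley.
Ostley vs Lomond: Ostley is ranked higher on 2 ballots, Lomond on 15. Lomond wins 15–2.
Jarrow vs Brixley: 6 to 11, Brixley.
Jarrow vs Ralston: Jarrow preferred on 2+3+2 = 7 ballots; Ralston wins 10–7.
Jarrow vs Lomond: Jarrow preferred on 2+3+2 = 7 ballots; Lomond wins 10–7.
Brixley vs Ralston: 2+2+3+2+3+3 = 15 for Brixley, 2 for Ralston — Brixley by 15–2.
Brixley vs Lomond: Brixley is ranked higher on 2+3+3 = 8 ballots, Lomond on 9. Lomond wins 9–8.
Ralston vs Lomond: 0 for Ralston, 17 for Lomond — Lomond by 17–0.
Lomond defeats every rival head-to-head and is the Condorcet winner.

Lomond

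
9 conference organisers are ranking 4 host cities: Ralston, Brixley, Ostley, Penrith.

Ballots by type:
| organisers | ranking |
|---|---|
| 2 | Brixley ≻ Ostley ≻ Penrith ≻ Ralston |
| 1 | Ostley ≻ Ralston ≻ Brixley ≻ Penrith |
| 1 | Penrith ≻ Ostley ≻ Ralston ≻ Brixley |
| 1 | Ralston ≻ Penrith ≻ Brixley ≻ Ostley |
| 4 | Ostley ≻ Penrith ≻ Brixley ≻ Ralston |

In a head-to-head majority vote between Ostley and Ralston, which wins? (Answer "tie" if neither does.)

Ballots ranking Ostley above Ralston: 2 + 1 + 1 + 4 = 8.
Ballots ranking Ralston above Ostley: 9 − 8 = 1.
Ostley wins the head-to-head 8–1.

Ostley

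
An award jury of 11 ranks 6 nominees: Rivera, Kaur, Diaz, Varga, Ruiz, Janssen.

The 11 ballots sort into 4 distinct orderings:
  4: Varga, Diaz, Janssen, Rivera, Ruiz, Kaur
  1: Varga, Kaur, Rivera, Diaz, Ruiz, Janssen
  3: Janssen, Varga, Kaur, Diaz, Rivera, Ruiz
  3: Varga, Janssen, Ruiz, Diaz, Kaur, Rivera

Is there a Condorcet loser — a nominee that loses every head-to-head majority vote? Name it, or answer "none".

Head-to-head results (11 jurors):
Rivera vs Kaur: 4 for Rivera, 7 for Kaur — Kaur by 7–4.
Rivera–Diaz: Diaz 10–1.
Rivera vs Varga: Rivera preferred on 0 ballots; Varga wins 11–0.
Rivera vs Ruiz: Rivera, 8–3.
Rivera vs Janssen: 1 to 10, Janssen.
Kaur vs Diaz: Diaz, 7–4.
Kaur vs Varga: Varga wins 11–0.
Kaur vs Ruiz: Ruiz wins 7–4.
Kaur vs Janssen: Janssen wins 10–1.
Diaz vs Varga: Diaz is ranked higher on 0 ballots, Varga on 11. Varga wins 11–0.
Diaz vs Ruiz: Diaz preferred on 4+1+3 = 8 ballots; Diaz wins 8–3.
Diaz vs Janssen: Janssen, 6–5.
Varga–Ruiz: Varga 11–0.
Varga vs Janssen: Varga wins 8–3.
Ruiz vs Janssen: Ruiz preferred on 1 ballot; Janssen wins 10–1.
Every nominee wins at least one matchup (Rivera beats Ruiz; Kaur beats Rivera; Diaz beats Rivera; Varga beats Rivera; Ruiz beats Kaur; Janssen beats Rivera), so there is no Condorcet loser.

none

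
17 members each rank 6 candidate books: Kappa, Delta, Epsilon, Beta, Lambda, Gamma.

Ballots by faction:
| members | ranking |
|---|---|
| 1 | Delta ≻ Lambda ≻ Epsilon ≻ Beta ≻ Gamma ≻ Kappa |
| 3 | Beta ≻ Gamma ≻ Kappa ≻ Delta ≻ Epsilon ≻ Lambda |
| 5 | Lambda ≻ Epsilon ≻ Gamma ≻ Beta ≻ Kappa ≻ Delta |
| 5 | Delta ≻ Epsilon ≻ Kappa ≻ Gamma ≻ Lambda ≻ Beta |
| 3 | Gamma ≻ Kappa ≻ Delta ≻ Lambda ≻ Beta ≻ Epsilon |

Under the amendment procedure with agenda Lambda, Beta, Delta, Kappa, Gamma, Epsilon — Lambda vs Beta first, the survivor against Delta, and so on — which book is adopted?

Round 1: Lambda vs Beta — 14–3, Lambda advances.
Round 2: Lambda vs Delta — 5–12, Delta advances.
Round 3: Delta vs Kappa — 6–11, Kappa advances.
Round 4: Kappa vs Gamma — 5–12, Gamma advances.
Round 5: Gamma vs Epsilon — 6–11, Epsilon advances.
The agenda winner is Epsilon.

Epsilon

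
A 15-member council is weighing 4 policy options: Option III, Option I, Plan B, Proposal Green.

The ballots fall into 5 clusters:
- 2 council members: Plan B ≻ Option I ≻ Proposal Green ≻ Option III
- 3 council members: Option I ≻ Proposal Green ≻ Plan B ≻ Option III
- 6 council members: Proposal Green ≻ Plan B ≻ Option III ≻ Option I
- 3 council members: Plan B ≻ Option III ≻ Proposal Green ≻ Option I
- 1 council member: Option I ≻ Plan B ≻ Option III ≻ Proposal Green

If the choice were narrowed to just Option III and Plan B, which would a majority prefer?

Plan B

No ballot ranks Option III above Plan B: 0.
Ballots ranking Plan B above Option III: 15 − 0 = 15.
Plan B wins the head-to-head 15–0.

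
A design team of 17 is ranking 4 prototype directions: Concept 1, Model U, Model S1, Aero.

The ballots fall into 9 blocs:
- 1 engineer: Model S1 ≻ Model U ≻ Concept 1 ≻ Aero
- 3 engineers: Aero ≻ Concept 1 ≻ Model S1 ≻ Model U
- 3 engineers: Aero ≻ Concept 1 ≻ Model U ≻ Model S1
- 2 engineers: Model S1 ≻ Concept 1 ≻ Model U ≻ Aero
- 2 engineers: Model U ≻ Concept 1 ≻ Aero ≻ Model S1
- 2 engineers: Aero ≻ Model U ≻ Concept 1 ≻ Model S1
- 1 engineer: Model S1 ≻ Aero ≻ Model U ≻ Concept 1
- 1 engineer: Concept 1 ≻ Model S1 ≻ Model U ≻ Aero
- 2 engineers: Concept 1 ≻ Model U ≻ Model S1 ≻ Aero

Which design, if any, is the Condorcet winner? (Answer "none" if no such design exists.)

Aero

Pairwise majorities:
Concept 1–Model U: Concept 1 11–6.
Concept 1 vs Model S1: Concept 1, 13–4.
Concept 1 vs Aero: Concept 1 preferred on 1+2+2+1+2 = 8 ballots; Aero wins 9–8.
Model U vs Model S1: Model U, 9–8.
Model U vs Aero: Model U is ranked higher on 1+2+2+1+2 = 8 ballots, Aero on 9. Aero wins 9–8.
Model S1 vs Aero: Model S1 is ranked higher on 1+2+1+1+2 = 7 ballots, Aero on 10. Aero wins 10–7.
Aero wins every pairwise contest, so Aero is the Condorcet winner.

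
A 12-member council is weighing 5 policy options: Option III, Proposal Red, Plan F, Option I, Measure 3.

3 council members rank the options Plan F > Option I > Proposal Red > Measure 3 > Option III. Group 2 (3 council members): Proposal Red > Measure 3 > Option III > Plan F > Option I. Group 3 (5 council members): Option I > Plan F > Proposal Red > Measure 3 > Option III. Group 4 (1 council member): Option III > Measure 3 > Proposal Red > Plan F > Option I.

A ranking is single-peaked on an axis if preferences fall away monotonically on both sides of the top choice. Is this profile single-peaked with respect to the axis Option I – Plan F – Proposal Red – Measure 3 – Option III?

yes

Axis positions: Option I=1, Plan F=2, Proposal Red=3, Measure 3=4, Option III=5.
Group 1 (peak Plan F at position 2): ranking walks positions 2-1-3-4-5, expanding outward from the peak — single-peaked.
Group 2 (peak Proposal Red at position 3): ranking walks positions 3-4-5-2-1, expanding outward from the peak — single-peaked.
Group 3 (peak Option I at position 1): ranking walks positions 1-2-3-4-5, expanding outward from the peak — single-peaked.
Group 4 (peak Option III at position 5): ranking walks positions 5-4-3-2-1, expanding outward from the peak — single-peaked.
Every ranking is single-peaked on this axis.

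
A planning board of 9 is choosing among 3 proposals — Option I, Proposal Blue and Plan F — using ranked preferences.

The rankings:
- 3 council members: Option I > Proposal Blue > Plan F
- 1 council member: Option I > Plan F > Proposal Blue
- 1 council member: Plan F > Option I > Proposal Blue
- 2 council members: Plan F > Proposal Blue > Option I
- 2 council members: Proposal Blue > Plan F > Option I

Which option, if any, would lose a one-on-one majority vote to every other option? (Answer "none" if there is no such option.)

none

Head-to-head results (9 council members):
Option I vs Proposal Blue: Option I preferred on 3+1+1 = 5 ballots; Option I wins 5–4.
Option I–Plan F: Plan F 5–4.
Proposal Blue vs Plan F: Proposal Blue wins 5–4.
Every option wins at least one matchup (Option I beats Proposal Blue; Proposal Blue beats Plan F; Plan F beats Option I), so there is no Condorcet loser.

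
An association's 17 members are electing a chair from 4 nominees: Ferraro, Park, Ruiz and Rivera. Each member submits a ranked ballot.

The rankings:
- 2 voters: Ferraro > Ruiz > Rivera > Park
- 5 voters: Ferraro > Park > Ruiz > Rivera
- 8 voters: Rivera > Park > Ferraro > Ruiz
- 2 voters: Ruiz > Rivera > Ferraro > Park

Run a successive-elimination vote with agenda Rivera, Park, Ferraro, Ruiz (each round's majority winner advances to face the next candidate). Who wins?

Ruiz

Round 1: Rivera vs Park — 12–5, Rivera advances.
Round 2: Rivera vs Ferraro — 10–7, Rivera advances.
Round 3: Rivera vs Ruiz — 8–9, Ruiz advances.
Ruiz survives the agenda.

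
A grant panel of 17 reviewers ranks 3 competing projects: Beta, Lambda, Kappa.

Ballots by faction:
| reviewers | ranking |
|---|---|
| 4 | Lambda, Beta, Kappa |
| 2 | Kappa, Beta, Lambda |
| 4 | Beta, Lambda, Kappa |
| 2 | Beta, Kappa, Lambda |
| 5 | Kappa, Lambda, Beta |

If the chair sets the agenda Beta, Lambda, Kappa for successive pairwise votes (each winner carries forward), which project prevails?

Round 1: Beta vs Lambda — 8–9, Lambda advances.
Round 2: Lambda vs Kappa — 8–9, Kappa advances.
Kappa survives the agenda.

Kappa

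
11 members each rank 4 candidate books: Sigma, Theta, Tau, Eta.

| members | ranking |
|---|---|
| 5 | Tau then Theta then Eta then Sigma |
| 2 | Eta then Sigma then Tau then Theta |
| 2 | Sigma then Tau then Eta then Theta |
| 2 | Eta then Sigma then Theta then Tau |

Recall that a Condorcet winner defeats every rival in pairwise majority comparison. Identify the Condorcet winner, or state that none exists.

none

Pairwise majorities:
Sigma–Theta: Sigma 6–5.
Sigma vs Tau: Sigma, 6–5.
Sigma vs Eta: 2 to 9, Eta.
Theta vs Tau: Theta preferred on 2 ballots; Tau wins 9–2.
Theta vs Eta: Theta is ranked higher on 5 ballots, Eta on 6. Eta wins 6–5.
Tau vs Eta: 5+2 = 7 for Tau, 4 for Eta — Tau by 7–4.
Each book drops at least one matchup (Sigma loses to Eta; Theta loses to Sigma; Tau loses to Sigma; Eta loses to Tau); the cycle Sigma > Tau > Eta > Sigma rules out a Condorcet winner.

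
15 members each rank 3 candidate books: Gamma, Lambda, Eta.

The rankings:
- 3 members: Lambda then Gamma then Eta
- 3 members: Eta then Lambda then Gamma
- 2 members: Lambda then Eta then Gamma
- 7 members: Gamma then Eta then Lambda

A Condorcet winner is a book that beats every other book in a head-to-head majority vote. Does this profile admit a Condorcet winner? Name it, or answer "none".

Head-to-head results (15 members):
Gamma vs Lambda: Lambda wins 8–7.
Gamma vs Eta: Gamma wins 10–5.
Lambda–Eta: Eta 10–5.
Every book loses at least once (Gamma loses to Lambda; Lambda loses to Eta; Eta loses to Gamma). The majority relation contains the cycle Gamma beats Eta beats Lambda beats Gamma, so there is no Condorcet winner.

none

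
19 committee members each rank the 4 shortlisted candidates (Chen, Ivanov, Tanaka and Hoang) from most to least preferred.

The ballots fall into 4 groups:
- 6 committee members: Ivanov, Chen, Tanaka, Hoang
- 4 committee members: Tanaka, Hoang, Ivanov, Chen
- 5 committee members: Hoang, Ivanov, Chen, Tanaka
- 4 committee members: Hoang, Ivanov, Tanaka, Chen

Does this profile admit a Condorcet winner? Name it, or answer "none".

Pairwise majorities:
Chen–Ivanov: Ivanov 19–0.
Chen vs Tanaka: Chen, 11–8.
Chen vs Hoang: Hoang wins 13–6.
Ivanov–Tanaka: Ivanov 15–4.
Ivanov vs Hoang: Hoang wins 13–6.
Tanaka vs Hoang: Tanaka, 10–9.
Each candidate drops at least one matchup (Chen loses to Ivanov; Ivanov loses to Hoang; Tanaka loses to Chen; Hoang loses to Tanaka); the cycle Chen → Tanaka → Hoang → Chen rules out a Condorcet winner.

none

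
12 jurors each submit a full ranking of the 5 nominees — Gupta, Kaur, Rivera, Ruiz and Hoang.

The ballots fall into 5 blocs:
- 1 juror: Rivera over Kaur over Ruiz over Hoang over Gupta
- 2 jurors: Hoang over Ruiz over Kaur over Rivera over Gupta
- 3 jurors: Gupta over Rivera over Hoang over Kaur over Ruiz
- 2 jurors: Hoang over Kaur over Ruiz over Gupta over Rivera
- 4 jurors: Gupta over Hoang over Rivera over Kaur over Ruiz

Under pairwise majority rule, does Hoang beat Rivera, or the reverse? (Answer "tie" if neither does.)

Hoang

Ballots ranking Hoang above Rivera: 2 + 2 + 4 = 8.
Ballots ranking Rivera above Hoang: 12 − 8 = 4.
Hoang wins the head-to-head 8–4.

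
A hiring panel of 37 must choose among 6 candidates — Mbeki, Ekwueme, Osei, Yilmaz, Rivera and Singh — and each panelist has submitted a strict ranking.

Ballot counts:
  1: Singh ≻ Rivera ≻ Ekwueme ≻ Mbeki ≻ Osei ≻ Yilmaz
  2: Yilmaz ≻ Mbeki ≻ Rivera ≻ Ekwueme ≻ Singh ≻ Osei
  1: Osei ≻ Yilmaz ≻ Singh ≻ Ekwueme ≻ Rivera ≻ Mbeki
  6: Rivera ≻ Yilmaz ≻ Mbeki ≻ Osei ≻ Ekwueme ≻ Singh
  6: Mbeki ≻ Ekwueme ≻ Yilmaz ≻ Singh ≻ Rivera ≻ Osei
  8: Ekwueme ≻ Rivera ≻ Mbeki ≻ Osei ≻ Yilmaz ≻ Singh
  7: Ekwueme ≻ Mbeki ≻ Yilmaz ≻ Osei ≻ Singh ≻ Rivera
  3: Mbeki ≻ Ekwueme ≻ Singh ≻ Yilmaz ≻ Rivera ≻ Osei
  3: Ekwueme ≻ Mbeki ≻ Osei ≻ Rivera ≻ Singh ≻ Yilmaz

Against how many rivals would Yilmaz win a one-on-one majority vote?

Yilmaz against each rival (37 committee members):
Yilmaz vs Mbeki: 9 to 28, Mbeki.
Yilmaz vs Ekwueme: Ekwueme wins 28–9.
Yilmaz vs Osei: Yilmaz preferred on 2+6+6+7+3 = 24 ballots; Yilmaz wins 24–13.
Yilmaz vs Rivera: 2+1+6+7+3 = 19 for Yilmaz, 18 for Rivera — Yilmaz by 19–18.
Yilmaz vs Singh: Yilmaz preferred on 2+1+6+6+8+7 = 30 ballots; Yilmaz wins 30–7.
Yilmaz beats Osei, Rivera, Singh; loses to Mbeki, Ekwueme — 3 pairwise wins.

3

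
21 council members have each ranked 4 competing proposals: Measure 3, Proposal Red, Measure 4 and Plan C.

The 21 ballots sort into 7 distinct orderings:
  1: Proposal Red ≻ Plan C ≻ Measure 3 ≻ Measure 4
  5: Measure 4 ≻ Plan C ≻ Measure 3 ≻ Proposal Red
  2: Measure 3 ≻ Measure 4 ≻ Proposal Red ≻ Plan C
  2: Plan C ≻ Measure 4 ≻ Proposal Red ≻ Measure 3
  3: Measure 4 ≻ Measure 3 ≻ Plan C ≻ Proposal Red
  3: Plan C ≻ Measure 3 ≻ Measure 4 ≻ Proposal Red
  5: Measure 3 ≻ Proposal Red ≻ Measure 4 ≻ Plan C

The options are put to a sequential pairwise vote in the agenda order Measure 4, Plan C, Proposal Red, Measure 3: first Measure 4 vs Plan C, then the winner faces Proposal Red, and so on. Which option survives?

Round 1: Measure 4 vs Plan C — 15–6, Measure 4 advances.
Round 2: Measure 4 vs Proposal Red — 15–6, Measure 4 advances.
Round 3: Measure 4 vs Measure 3 — 10–11, Measure 3 advances.
The agenda winner is Measure 3.

Measure 3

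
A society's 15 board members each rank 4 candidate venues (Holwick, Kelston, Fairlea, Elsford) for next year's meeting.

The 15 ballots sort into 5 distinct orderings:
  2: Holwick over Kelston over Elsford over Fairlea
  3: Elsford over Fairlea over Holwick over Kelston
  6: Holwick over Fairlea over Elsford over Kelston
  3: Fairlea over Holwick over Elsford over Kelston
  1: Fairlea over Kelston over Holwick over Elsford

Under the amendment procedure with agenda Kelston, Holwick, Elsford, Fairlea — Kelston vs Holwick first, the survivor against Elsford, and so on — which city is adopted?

Round 1: Kelston vs Holwick — 1–14, Holwick advances.
Round 2: Holwick vs Elsford — 12–3, Holwick advances.
Round 3: Holwick vs Fairlea — 8–7, Holwick advances.
The agenda winner is Holwick.

Holwick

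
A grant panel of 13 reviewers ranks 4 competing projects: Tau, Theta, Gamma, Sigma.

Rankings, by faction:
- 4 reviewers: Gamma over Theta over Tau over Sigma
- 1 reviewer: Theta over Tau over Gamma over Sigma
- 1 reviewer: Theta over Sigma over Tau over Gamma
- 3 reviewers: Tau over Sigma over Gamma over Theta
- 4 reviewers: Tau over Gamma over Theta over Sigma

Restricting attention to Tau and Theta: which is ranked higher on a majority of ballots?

Tau

Ballots ranking Tau above Theta: 3 + 4 = 7.
Ballots ranking Theta above Tau: 13 − 7 = 6.
Tau wins the head-to-head 7–6.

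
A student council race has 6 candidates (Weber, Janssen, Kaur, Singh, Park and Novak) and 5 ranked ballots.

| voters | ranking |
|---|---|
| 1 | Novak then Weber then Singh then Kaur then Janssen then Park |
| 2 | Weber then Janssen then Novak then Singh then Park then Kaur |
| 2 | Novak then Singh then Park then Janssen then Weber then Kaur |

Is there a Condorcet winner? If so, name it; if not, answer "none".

Check each pair by majority over 5 ballots:
Weber–Janssen: Weber 3–2.
Weber vs Kaur: Weber, 5–0.
Weber vs Singh: Weber wins 3–2.
Weber vs Park: Weber, 3–2.
Weber vs Novak: Weber is ranked higher on 2 ballots, Novak on 3. Novak wins 3–2.
Janssen–Kaur: Janssen 4–1.
Janssen vs Singh: 2 for Janssen, 3 for Singh — Singh by 3–2.
Janssen vs Park: Janssen is ranked higher on 1+2 = 3 ballots, Park on 2. Janssen wins 3–2.
Janssen vs Novak: Novak wins 3–2.
Kaur vs Singh: 0 to 5, Singh.
Kaur vs Park: Park, 4–1.
Kaur vs Novak: 0 for Kaur, 5 for Novak — Novak by 5–0.
Singh vs Park: Singh wins 5–0.
Singh vs Novak: 0 for Singh, 5 for Novak — Novak by 5–0.
Park vs Novak: Park preferred on 0 ballots; Novak wins 5–0.
Only Novak has no losses; Novak is the Condorcet winner.

Novak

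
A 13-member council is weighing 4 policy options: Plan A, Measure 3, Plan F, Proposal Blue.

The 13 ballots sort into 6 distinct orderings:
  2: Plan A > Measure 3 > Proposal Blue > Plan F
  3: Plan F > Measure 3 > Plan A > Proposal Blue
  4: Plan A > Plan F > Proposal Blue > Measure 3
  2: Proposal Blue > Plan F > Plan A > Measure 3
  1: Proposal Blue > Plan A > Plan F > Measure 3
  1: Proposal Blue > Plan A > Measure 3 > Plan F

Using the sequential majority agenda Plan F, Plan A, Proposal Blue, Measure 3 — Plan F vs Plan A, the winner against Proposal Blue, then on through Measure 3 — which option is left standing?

Plan A

Round 1: Plan F vs Plan A — 5–8, Plan A advances.
Round 2: Plan A vs Proposal Blue — 9–4, Plan A advances.
Round 3: Plan A vs Measure 3 — 10–3, Plan A advances.
The agenda winner is Plan A.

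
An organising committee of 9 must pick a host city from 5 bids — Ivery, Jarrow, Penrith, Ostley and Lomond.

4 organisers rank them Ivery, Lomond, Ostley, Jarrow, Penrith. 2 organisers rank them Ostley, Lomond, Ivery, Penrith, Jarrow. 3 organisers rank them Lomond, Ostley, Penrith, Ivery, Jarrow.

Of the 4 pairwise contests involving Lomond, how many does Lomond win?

Lomond against each rival (9 organisers):
Lomond vs Ivery: Lomond wins 5–4.
Lomond vs Jarrow: Lomond preferred on 4+2+3 = 9 ballots; Lomond wins 9–0.
Lomond vs Penrith: 9 to 0, Lomond.
Lomond vs Ostley: Lomond is ranked higher on 4+3 = 7 ballots, Ostley on 2. Lomond wins 7–2.
Lomond beats Ivery, Jarrow, Penrith, Ostley — 4 pairwise wins.

4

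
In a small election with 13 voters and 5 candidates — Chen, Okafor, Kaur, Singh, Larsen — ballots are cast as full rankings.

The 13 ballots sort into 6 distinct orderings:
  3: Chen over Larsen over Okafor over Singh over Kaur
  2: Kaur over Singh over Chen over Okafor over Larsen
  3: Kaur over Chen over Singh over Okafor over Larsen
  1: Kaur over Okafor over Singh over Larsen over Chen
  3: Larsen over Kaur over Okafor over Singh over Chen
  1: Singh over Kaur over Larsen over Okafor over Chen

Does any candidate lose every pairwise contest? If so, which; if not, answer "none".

Head-to-head results (13 voters):
Chen vs Okafor: 3+2+3 = 8 for Chen, 5 for Okafor — Chen by 8–5.
Chen vs Kaur: Chen preferred on 3 ballots; Kaur wins 10–3.
Chen vs Singh: Chen preferred on 3+3 = 6 ballots; Singh wins 7–6.
Chen vs Larsen: Chen wins 8–5.
Okafor vs Kaur: 3 for Okafor, 10 for Kaur — Kaur by 10–3.
Okafor vs Singh: Okafor, 7–6.
Okafor vs Larsen: Larsen, 7–6.
Kaur–Singh: Kaur 9–4.
Kaur vs Larsen: Kaur is ranked higher on 2+3+1+1 = 7 ballots, Larsen on 6. Kaur wins 7–6.
Singh vs Larsen: Singh wins 7–6.
No candidate is winless: Chen beats Okafor; Okafor beats Singh; Kaur beats Chen; Singh beats Chen; Larsen beats Okafor. There is no Condorcet loser.

none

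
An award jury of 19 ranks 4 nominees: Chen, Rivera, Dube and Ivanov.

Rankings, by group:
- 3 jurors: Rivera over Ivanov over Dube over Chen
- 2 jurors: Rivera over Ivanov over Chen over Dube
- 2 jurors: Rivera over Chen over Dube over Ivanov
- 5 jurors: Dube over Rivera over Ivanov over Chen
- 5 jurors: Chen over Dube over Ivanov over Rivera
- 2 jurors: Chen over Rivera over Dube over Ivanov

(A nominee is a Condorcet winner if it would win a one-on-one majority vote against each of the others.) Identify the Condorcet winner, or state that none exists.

Head-to-head results (19 jurors):
Chen vs Rivera: Rivera, 12–7.
Chen vs Dube: 11 to 8, Chen.
Chen vs Ivanov: 2+5+2 = 9 for Chen, 10 for Ivanov — Ivanov by 10–9.
Rivera vs Dube: Dube wins 10–9.
Rivera vs Ivanov: Rivera wins 14–5.
Dube vs Ivanov: Dube wins 14–5.
Every nominee loses at least once (Chen loses to Rivera; Rivera loses to Dube; Dube loses to Chen; Ivanov loses to Rivera). The majority relation contains the cycle Chen → Dube → Rivera → Chen, so there is no Condorcet winner.

none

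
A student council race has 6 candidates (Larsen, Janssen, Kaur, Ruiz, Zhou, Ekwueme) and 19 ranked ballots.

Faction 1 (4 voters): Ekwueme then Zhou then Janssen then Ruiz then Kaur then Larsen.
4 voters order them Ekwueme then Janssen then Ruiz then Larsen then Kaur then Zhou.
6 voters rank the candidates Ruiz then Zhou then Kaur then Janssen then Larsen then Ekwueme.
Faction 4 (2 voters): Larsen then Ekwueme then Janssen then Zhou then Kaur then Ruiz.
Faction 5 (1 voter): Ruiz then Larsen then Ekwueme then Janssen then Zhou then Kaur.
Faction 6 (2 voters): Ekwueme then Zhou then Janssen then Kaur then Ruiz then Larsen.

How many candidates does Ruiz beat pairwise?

Ruiz against each rival (19 voters):
Ruiz vs Larsen: Ruiz preferred on 4+4+6+1+2 = 17 ballots; Ruiz wins 17–2.
Ruiz vs Janssen: 6+1 = 7 for Ruiz, 12 for Janssen — Janssen by 12–7.
Ruiz vs Kaur: 4+4+6+1 = 15 for Ruiz, 4 for Kaur — Ruiz by 15–4.
Ruiz vs Zhou: 4+6+1 = 11 for Ruiz, 8 for Zhou — Ruiz by 11–8.
Ruiz vs Ekwueme: Ekwueme wins 12–7.
Ruiz beats Larsen, Kaur, Zhou; loses to Janssen, Ekwueme — 3 pairwise wins.

3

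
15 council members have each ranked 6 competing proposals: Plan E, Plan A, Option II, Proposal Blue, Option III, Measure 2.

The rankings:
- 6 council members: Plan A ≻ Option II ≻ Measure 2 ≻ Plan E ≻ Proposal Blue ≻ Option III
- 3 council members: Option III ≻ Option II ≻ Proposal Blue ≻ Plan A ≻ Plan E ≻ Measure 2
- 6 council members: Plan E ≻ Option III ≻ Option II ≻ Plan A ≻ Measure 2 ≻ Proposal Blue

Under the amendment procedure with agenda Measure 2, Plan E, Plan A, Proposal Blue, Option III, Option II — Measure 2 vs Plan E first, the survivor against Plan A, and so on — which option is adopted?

Round 1: Measure 2 vs Plan E — 6–9, Plan E advances.
Round 2: Plan E vs Plan A — 6–9, Plan A advances.
Round 3: Plan A vs Proposal Blue — 12–3, Plan A advances.
Round 4: Plan A vs Option III — 6–9, Option III advances.
Round 5: Option III vs Option II — 9–6, Option III advances.
The agenda winner is Option III.

Option III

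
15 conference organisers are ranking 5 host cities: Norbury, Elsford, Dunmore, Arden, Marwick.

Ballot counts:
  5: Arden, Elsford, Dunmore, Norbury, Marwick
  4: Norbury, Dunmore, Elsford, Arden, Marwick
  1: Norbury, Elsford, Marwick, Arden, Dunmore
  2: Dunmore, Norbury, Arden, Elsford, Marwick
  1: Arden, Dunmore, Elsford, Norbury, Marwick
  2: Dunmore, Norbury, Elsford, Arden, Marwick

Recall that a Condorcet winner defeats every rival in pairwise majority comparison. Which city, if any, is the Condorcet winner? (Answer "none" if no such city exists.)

Head-to-head results (15 organisers):
Norbury vs Elsford: 9 to 6, Norbury.
Norbury vs Dunmore: Norbury preferred on 4+1 = 5 ballots; Dunmore wins 10–5.
Norbury vs Arden: Norbury preferred on 4+1+2+2 = 9 ballots; Norbury wins 9–6.
Norbury vs Marwick: 5+4+1+2+1+2 = 15 for Norbury, 0 for Marwick — Norbury by 15–0.
Elsford vs Dunmore: Elsford is ranked higher on 5+1 = 6 ballots, Dunmore on 9. Dunmore wins 9–6.
Elsford vs Arden: Elsford preferred on 4+1+2 = 7 ballots; Arden wins 8–7.
Elsford vs Marwick: Elsford preferred on 5+4+1+2+1+2 = 15 ballots; Elsford wins 15–0.
Dunmore vs Arden: Dunmore preferred on 4+2+2 = 8 ballots; Dunmore wins 8–7.
Dunmore vs Marwick: 5+4+2+1+2 = 14 for Dunmore, 1 for Marwick — Dunmore by 14–1.
Arden vs Marwick: 14 to 1, Arden.
Dunmore beats each of Norbury, Elsford, Arden, Marwick — Dunmore is the Condorcet winner.

Dunmore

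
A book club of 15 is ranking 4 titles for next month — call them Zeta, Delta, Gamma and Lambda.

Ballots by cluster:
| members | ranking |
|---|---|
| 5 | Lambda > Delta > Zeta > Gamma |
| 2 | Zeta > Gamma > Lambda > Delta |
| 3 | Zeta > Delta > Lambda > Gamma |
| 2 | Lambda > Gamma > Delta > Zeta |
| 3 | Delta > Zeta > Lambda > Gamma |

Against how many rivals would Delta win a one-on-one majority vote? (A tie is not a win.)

2

Delta against each rival (15 members):
Delta–Zeta: Delta 10–5.
Delta vs Gamma: Delta wins 11–4.
Delta vs Lambda: 3+3 = 6 for Delta, 9 for Lambda — Lambda by 9–6.
Delta beats Zeta, Gamma; loses to Lambda — 2 pairwise wins.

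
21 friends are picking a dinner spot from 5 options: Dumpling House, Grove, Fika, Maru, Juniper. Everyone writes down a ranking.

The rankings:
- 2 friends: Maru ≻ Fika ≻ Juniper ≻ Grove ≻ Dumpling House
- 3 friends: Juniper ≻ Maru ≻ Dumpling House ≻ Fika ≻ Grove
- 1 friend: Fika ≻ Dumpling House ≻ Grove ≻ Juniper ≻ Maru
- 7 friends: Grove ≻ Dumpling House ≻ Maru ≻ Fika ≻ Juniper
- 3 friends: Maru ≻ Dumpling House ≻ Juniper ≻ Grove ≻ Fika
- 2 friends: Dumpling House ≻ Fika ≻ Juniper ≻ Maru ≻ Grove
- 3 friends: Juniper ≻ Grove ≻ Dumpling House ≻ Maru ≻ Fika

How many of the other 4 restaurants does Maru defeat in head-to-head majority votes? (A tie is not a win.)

Maru against each rival (21 friends):
Maru vs Dumpling House: 2+3+3 = 8 for Maru, 13 for Dumpling House — Dumpling House by 13–8.
Maru vs Grove: Maru is ranked higher on 2+3+3+2 = 10 ballots, Grove on 11. Grove wins 11–10.
Maru vs Fika: Maru wins 18–3.
Maru vs Juniper: Maru is ranked higher on 2+7+3 = 12 ballots, Juniper on 9. Maru wins 12–9.
Maru beats Fika, Juniper; loses to Dumpling House, Grove — 2 pairwise wins.

2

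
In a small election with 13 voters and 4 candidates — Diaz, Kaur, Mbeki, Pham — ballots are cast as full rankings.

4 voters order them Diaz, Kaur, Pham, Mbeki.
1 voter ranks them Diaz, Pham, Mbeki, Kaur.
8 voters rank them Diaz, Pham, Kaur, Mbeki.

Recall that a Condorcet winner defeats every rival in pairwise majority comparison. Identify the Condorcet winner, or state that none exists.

Diaz

Check each pair by majority over 13 ballots:
Diaz vs Kaur: Diaz is ranked higher on 4+1+8 = 13 ballots, Kaur on 0. Diaz wins 13–0.
Diaz–Mbeki: Diaz 13–0.
Diaz vs Pham: Diaz, 13–0.
Kaur vs Mbeki: Kaur, 12–1.
Kaur vs Pham: Kaur preferred on 4 ballots; Pham wins 9–4.
Mbeki vs Pham: Pham, 13–0.
Diaz wins every pairwise contest, so Diaz is the Condorcet winner.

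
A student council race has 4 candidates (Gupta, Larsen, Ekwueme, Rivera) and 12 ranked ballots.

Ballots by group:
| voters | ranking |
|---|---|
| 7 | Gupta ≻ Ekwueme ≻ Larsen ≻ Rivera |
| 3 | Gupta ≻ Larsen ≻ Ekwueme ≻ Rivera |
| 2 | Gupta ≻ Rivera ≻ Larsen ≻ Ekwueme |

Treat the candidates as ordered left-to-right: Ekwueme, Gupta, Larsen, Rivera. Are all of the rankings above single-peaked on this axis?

no

Axis positions: Ekwueme=1, Gupta=2, Larsen=3, Rivera=4.
Group 1 (peak Gupta at position 2): ranking walks positions 2-1-3-4, expanding outward from the peak — single-peaked.
Group 2 (peak Gupta at position 2): ranking walks positions 2-3-1-4, expanding outward from the peak — single-peaked.
Group 3: ranking walks positions 2-4-3-1; Rivera is ranked above Larsen even though Larsen lies between Rivera and the peak Gupta on the axis — preferences dip and rise again. Not single-peaked.
Group 3 violates single-peakedness, so the profile is not single-peaked on this axis.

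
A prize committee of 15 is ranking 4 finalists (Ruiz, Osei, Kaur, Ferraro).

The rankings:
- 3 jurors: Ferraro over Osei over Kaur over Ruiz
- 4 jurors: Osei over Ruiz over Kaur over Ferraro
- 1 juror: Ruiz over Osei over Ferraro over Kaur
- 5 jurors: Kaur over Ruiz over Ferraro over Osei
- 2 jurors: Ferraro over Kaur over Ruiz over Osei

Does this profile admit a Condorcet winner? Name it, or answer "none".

none

Head-to-head results (15 jurors):
Ruiz–Osei: Ruiz 8–7.
Ruiz vs Kaur: Kaur, 10–5.
Ruiz vs Ferraro: Ruiz, 10–5.
Osei vs Kaur: Osei wins 8–7.
Osei vs Ferraro: Ferraro, 10–5.
Kaur vs Ferraro: Kaur wins 9–6.
No nominee is unbeaten: Ruiz loses to Kaur; Osei loses to Ruiz; Kaur loses to Osei; Ferraro loses to Ruiz. In particular Ruiz → Osei → Kaur → Ruiz is a majority cycle — no Condorcet winner exists.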